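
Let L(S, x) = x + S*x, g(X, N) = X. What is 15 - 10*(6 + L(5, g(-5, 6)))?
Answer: 255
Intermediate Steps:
15 - 10*(6 + L(5, g(-5, 6))) = 15 - 10*(6 - 5*(1 + 5)) = 15 - 10*(6 - 5*6) = 15 - 10*(6 - 30) = 15 - 10*(-24) = 15 + 240 = 255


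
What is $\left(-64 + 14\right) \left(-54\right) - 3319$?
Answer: $-619$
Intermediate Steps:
$\left(-64 + 14\right) \left(-54\right) - 3319 = \left(-50\right) \left(-54\right) - 3319 = 2700 - 3319 = -619$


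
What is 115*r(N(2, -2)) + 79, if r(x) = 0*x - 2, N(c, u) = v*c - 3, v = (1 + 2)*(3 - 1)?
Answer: -151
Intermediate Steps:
v = 6 (v = 3*2 = 6)
N(c, u) = -3 + 6*c (N(c, u) = 6*c - 3 = -3 + 6*c)
r(x) = -2 (r(x) = 0 - 2 = -2)
115*r(N(2, -2)) + 79 = 115*(-2) + 79 = -230 + 79 = -151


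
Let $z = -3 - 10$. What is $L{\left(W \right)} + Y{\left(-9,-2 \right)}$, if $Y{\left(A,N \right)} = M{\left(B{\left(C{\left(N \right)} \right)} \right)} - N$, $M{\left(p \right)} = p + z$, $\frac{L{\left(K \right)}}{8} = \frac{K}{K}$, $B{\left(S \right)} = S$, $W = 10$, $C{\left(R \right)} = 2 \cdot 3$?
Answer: $3$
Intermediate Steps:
$C{\left(R \right)} = 6$
$z = -13$ ($z = -3 - 10 = -13$)
$L{\left(K \right)} = 8$ ($L{\left(K \right)} = 8 \frac{K}{K} = 8 \cdot 1 = 8$)
$M{\left(p \right)} = -13 + p$ ($M{\left(p \right)} = p - 13 = -13 + p$)
$Y{\left(A,N \right)} = -7 - N$ ($Y{\left(A,N \right)} = \left(-13 + 6\right) - N = -7 - N$)
$L{\left(W \right)} + Y{\left(-9,-2 \right)} = 8 - 5 = 3$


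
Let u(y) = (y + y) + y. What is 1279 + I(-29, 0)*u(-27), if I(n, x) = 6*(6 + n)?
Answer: 12457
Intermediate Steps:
u(y) = 3*y (u(y) = 2*y + y = 3*y)
I(n, x) = 36 + 6*n
1279 + I(-29, 0)*u(-27) = 1279 + (36 + 6*(-29))*(3*(-27)) = 1279 + (36 - 174)*(-81) = 1279 - 138*(-81) = 1279 + 11178 = 12457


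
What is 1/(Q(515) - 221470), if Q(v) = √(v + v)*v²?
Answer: 22147/7240558068285 + 10609*√1030/2896223227314 ≈ 1.2062e-7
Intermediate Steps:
Q(v) = √2*v^(5/2) (Q(v) = √(2*v)*v² = (√2*√v)*v² = √2*v^(5/2))
1/(Q(515) - 221470) = 1/(√2*515^(5/2) - 221470) = 1/(√2*(265225*√515) - 221470) = 1/(265225*√1030 - 221470) = 1/(-221470 + 265225*√1030)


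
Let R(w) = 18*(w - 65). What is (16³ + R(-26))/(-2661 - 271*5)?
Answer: -1229/2008 ≈ -0.61205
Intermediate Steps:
R(w) = -1170 + 18*w (R(w) = 18*(-65 + w) = -1170 + 18*w)
(16³ + R(-26))/(-2661 - 271*5) = (16³ + (-1170 + 18*(-26)))/(-2661 - 271*5) = (4096 + (-1170 - 468))/(-2661 - 1355) = (4096 - 1638)/(-4016) = 2458*(-1/4016) = -1229/2008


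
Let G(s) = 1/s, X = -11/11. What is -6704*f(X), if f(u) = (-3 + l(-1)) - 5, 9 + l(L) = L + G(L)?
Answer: 127376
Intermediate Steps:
X = -1 (X = -11*1/11 = -1)
l(L) = -9 + L + 1/L (l(L) = -9 + (L + 1/L) = -9 + L + 1/L)
f(u) = -19 (f(u) = (-3 + (-9 - 1 + 1/(-1))) - 5 = (-3 + (-9 - 1 - 1)) - 5 = (-3 - 11) - 5 = -14 - 5 = -19)
-6704*f(X) = -6704*(-19) = 127376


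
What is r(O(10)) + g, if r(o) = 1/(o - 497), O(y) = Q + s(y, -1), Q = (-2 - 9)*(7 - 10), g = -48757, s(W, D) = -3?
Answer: -22769520/467 ≈ -48757.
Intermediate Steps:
Q = 33 (Q = -11*(-3) = 33)
O(y) = 30 (O(y) = 33 - 3 = 30)
r(o) = 1/(-497 + o)
r(O(10)) + g = 1/(-497 + 30) - 48757 = 1/(-467) - 48757 = -1/467 - 48757 = -22769520/467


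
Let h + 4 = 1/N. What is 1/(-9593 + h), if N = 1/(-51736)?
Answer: -1/61333 ≈ -1.6304e-5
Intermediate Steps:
N = -1/51736 ≈ -1.9329e-5
h = -51740 (h = -4 + 1/(-1/51736) = -4 - 51736 = -51740)
1/(-9593 + h) = 1/(-9593 - 51740) = 1/(-61333) = -1/61333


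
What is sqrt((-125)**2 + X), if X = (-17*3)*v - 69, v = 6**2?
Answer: 14*sqrt(70) ≈ 117.13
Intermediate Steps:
v = 36
X = -1905 (X = -17*3*36 - 69 = -51*36 - 69 = -1836 - 69 = -1905)
sqrt((-125)**2 + X) = sqrt((-125)**2 - 1905) = sqrt(15625 - 1905) = sqrt(13720) = 14*sqrt(70)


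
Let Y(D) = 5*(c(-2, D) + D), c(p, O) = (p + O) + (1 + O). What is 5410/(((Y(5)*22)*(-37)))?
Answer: -541/5698 ≈ -0.094946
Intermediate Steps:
c(p, O) = 1 + p + 2*O (c(p, O) = (O + p) + (1 + O) = 1 + p + 2*O)
Y(D) = -5 + 15*D (Y(D) = 5*((1 - 2 + 2*D) + D) = 5*((-1 + 2*D) + D) = 5*(-1 + 3*D) = -5 + 15*D)
5410/(((Y(5)*22)*(-37))) = 5410/((((-5 + 15*5)*22)*(-37))) = 5410/((((-5 + 75)*22)*(-37))) = 5410/(((70*22)*(-37))) = 5410/((1540*(-37))) = 5410/(-56980) = 5410*(-1/56980) = -541/5698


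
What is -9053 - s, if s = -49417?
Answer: 40364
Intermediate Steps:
-9053 - s = -9053 - 1*(-49417) = -9053 + 49417 = 40364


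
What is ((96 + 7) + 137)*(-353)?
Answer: -84720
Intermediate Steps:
((96 + 7) + 137)*(-353) = (103 + 137)*(-353) = 240*(-353) = -84720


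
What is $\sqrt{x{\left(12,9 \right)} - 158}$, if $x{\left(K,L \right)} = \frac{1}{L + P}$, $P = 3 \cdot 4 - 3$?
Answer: $\frac{i \sqrt{5686}}{6} \approx 12.568 i$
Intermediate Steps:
$P = 9$ ($P = 12 - 3 = 9$)
$x{\left(K,L \right)} = \frac{1}{9 + L}$ ($x{\left(K,L \right)} = \frac{1}{L + 9} = \frac{1}{9 + L}$)
$\sqrt{x{\left(12,9 \right)} - 158} = \sqrt{\frac{1}{9 + 9} - 158} = \sqrt{\frac{1}{18} - 158} = \sqrt{- \frac{2843}{18}} = \frac{i \sqrt{5686}}{6}$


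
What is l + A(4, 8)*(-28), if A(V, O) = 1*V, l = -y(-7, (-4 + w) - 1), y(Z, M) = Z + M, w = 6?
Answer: -106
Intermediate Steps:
y(Z, M) = M + Z
l = 6 (l = -(((-4 + 6) - 1) - 7) = -((2 - 1) - 7) = -(1 - 7) = -1*(-6) = 6)
A(V, O) = V
l + A(4, 8)*(-28) = 6 + 4*(-28) = 6 - 112 = -106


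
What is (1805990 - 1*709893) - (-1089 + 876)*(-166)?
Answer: 1060739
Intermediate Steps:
(1805990 - 1*709893) - (-1089 + 876)*(-166) = (1805990 - 709893) - (-213)*(-166) = 1096097 - 1*35358 = 1096097 - 35358 = 1060739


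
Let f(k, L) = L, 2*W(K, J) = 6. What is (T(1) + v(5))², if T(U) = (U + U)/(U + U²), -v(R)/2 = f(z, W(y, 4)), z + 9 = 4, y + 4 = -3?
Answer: 25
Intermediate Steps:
y = -7 (y = -4 - 3 = -7)
W(K, J) = 3 (W(K, J) = (½)*6 = 3)
z = -5 (z = -9 + 4 = -5)
v(R) = -6 (v(R) = -2*3 = -6)
T(U) = 2*U/(U + U²) (T(U) = (2*U)/(U + U²) = 2*U/(U + U²))
(T(1) + v(5))² = (2/(1 + 1) - 6)² = (2/2 - 6)² = (2*(½) - 6)² = (1 - 6)² = (-5)² = 25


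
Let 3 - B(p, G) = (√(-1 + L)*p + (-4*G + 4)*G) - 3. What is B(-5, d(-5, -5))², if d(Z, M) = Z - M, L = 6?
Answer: 161 + 60*√5 ≈ 295.16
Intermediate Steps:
B(p, G) = 6 - G*(4 - 4*G) - p*√5 (B(p, G) = 3 - ((√(-1 + 6)*p + (-4*G + 4)*G) - 3) = 3 - ((√5*p + (4 - 4*G)*G) - 3) = 3 - ((p*√5 + G*(4 - 4*G)) - 3) = 3 - ((G*(4 - 4*G) + p*√5) - 3) = 3 - (-3 + G*(4 - 4*G) + p*√5) = 3 + (3 - G*(4 - 4*G) - p*√5) = 6 - G*(4 - 4*G) - p*√5)
B(-5, d(-5, -5))² = (6 - 4*(-5 - 1*(-5)) + 4*(-5 - 1*(-5))² - 1*(-5)*√5)² = (6 - 4*(-5 + 5) + 4*(-5 + 5)² + 5*√5)² = (6 - 4*0 + 4*0² + 5*√5)² = (6 + 0 + 4*0 + 5*√5)² = (6 + 0 + 0 + 5*√5)² = (6 + 5*√5)²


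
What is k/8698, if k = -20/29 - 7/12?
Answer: -443/3026904 ≈ -0.00014635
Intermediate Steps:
k = -443/348 (k = -20*1/29 - 7*1/12 = -20/29 - 7/12 = -443/348 ≈ -1.2730)
k/8698 = -443/348/8698 = (1/8698)*(-443/348) = -443/3026904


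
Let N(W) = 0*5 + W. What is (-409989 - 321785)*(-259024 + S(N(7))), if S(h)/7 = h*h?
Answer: 189296030094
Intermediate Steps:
N(W) = W (N(W) = 0 + W = W)
S(h) = 7*h² (S(h) = 7*(h*h) = 7*h²)
(-409989 - 321785)*(-259024 + S(N(7))) = (-409989 - 321785)*(-259024 + 7*7²) = -731774*(-259024 + 7*49) = -731774*(-259024 + 343) = -731774*(-258681) = 189296030094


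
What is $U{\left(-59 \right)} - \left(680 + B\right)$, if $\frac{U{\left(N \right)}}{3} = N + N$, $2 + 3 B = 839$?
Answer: $-1313$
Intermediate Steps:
$B = 279$ ($B = - \frac{2}{3} + \frac{1}{3} \cdot 839 = - \frac{2}{3} + \frac{839}{3} = 279$)
$U{\left(N \right)} = 6 N$ ($U{\left(N \right)} = 3 \left(N + N\right) = 3 \cdot 2 N = 6 N$)
$U{\left(-59 \right)} - \left(680 + B\right) = 6 \left(-59\right) - \left(680 + 279\right) = -354 - 959 = -1313$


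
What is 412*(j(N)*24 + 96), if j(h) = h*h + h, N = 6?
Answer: 454848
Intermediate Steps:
j(h) = h + h² (j(h) = h² + h = h + h²)
412*(j(N)*24 + 96) = 412*((6*(1 + 6))*24 + 96) = 412*((6*7)*24 + 96) = 412*(42*24 + 96) = 412*(1008 + 96) = 412*1104 = 454848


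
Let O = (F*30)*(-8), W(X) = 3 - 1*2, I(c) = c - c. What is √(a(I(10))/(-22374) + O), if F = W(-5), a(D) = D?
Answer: 4*I*√15 ≈ 15.492*I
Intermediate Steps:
I(c) = 0
W(X) = 1 (W(X) = 3 - 2 = 1)
F = 1
O = -240 (O = (1*30)*(-8) = 30*(-8) = -240)
√(a(I(10))/(-22374) + O) = √(0/(-22374) - 240) = √(0*(-1/22374) - 240) = √(0 - 240) = √(-240) = 4*I*√15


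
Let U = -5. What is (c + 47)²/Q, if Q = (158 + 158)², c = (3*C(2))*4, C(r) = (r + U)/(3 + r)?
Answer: 39601/2496400 ≈ 0.015863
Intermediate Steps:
C(r) = (-5 + r)/(3 + r) (C(r) = (r - 5)/(3 + r) = (-5 + r)/(3 + r))
c = -36/5 (c = (3*((-5 + 2)/(3 + 2)))*4 = (3*(-3/5))*4 = (3*((⅕)*(-3)))*4 = (3*(-⅗))*4 = -9/5*4 = -36/5 ≈ -7.2000)
Q = 99856 (Q = 316² = 99856)
(c + 47)²/Q = (-36/5 + 47)²/99856 = (199/5)²*(1/99856) = (39601/25)*(1/99856) = 39601/2496400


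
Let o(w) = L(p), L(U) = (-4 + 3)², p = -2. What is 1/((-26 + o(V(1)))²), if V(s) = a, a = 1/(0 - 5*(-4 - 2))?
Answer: 1/625 ≈ 0.0016000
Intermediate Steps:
L(U) = 1 (L(U) = (-1)² = 1)
a = 1/30 (a = 1/(0 - 5*(-6)) = 1/(0 + 30) = 1/30 ≈ 0.033333)
V(s) = 1/30
o(w) = 1
1/((-26 + o(V(1)))²) = 1/((-26 + 1)²) = 1/((-25)²) = 1/625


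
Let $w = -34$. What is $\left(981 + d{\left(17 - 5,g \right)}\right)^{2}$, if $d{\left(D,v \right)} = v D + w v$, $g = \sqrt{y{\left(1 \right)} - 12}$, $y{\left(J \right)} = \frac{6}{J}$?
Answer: $959457 - 43164 i \sqrt{6} \approx 9.5946 \cdot 10^{5} - 1.0573 \cdot 10^{5} i$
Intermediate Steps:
$g = i \sqrt{6}$ ($g = \sqrt{\frac{6}{1} - 12} = \sqrt{6 \cdot 1 - 12} = \sqrt{6 - 12} = \sqrt{-6} = i \sqrt{6} \approx 2.4495 i$)
$d{\left(D,v \right)} = - 34 v + D v$ ($d{\left(D,v \right)} = v D - 34 v = D v - 34 v = - 34 v + D v$)
$\left(981 + d{\left(17 - 5,g \right)}\right)^{2} = \left(981 + i \sqrt{6} \left(-34 + \left(17 - 5\right)\right)\right)^{2} = \left(981 + i \sqrt{6} \left(-34 + 12\right)\right)^{2} = \left(981 + i \sqrt{6} \left(-22\right)\right)^{2} = \left(981 - 22 i \sqrt{6}\right)^{2}$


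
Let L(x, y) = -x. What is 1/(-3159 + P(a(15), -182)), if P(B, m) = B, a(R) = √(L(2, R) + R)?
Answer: -243/767636 - √13/9979268 ≈ -0.00031692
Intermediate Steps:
a(R) = √(-2 + R) (a(R) = √(-1*2 + R) = √(-2 + R))
1/(-3159 + P(a(15), -182)) = 1/(-3159 + √(-2 + 15)) = 1/(-3159 + √13)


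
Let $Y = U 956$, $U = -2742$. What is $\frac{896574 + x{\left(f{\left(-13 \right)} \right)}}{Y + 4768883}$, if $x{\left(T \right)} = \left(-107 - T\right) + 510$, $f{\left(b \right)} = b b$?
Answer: $\frac{896808}{2147531} \approx 0.4176$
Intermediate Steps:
$f{\left(b \right)} = b^{2}$
$Y = -2621352$ ($Y = \left(-2742\right) 956 = -2621352$)
$x{\left(T \right)} = 403 - T$
$\frac{896574 + x{\left(f{\left(-13 \right)} \right)}}{Y + 4768883} = \frac{896574 + \left(403 - \left(-13\right)^{2}\right)}{-2621352 + 4768883} = \frac{896574 + \left(403 - 169\right)}{2147531} = \left(896574 + \left(403 - 169\right)\right) \frac{1}{2147531} = \left(896574 + 234\right) \frac{1}{2147531} = 896808 \cdot \frac{1}{2147531} = \frac{896808}{2147531}$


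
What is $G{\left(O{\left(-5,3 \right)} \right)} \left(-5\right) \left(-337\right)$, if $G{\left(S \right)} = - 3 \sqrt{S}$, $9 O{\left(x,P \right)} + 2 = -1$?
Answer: $- 1685 i \sqrt{3} \approx - 2918.5 i$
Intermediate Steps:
$O{\left(x,P \right)} = - \frac{1}{3}$ ($O{\left(x,P \right)} = - \frac{2}{9} + \frac{1}{9} \left(-1\right) = - \frac{2}{9} - \frac{1}{9} = - \frac{1}{3}$)
$G{\left(O{\left(-5,3 \right)} \right)} \left(-5\right) \left(-337\right) = - 3 \sqrt{- \frac{1}{3}} \left(-5\right) \left(-337\right) = - 3 \frac{i \sqrt{3}}{3} \left(-5\right) \left(-337\right) = - i \sqrt{3} \left(-5\right) \left(-337\right) = 5 i \sqrt{3} \left(-337\right) = - 1685 i \sqrt{3}$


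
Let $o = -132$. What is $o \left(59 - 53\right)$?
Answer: $-792$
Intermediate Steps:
$o \left(59 - 53\right) = - 132 \left(59 - 53\right) = \left(-132\right) 6 = -792$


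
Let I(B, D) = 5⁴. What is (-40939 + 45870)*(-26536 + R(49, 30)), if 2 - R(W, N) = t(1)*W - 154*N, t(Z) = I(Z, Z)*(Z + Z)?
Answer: -410081684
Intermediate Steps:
I(B, D) = 625
t(Z) = 1250*Z (t(Z) = 625*(Z + Z) = 625*(2*Z) = 1250*Z)
R(W, N) = 2 - 1250*W + 154*N (R(W, N) = 2 - ((1250*1)*W - 154*N) = 2 - (1250*W - 154*N) = 2 - (-154*N + 1250*W) = 2 + (-1250*W + 154*N) = 2 - 1250*W + 154*N)
(-40939 + 45870)*(-26536 + R(49, 30)) = (-40939 + 45870)*(-26536 + (2 - 1250*49 + 154*30)) = 4931*(-26536 + (2 - 61250 + 4620)) = 4931*(-26536 - 56628) = 4931*(-83164) = -410081684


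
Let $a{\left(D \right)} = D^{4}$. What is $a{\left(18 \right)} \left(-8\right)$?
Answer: $-839808$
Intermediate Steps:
$a{\left(18 \right)} \left(-8\right) = 18^{4} \left(-8\right) = 104976 \left(-8\right) = -839808$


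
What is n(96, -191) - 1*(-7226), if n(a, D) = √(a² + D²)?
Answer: 7226 + √45697 ≈ 7439.8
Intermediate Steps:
n(a, D) = √(D² + a²)
n(96, -191) - 1*(-7226) = √((-191)² + 96²) - 1*(-7226) = √(36481 + 9216) + 7226 = √45697 + 7226 = 7226 + √45697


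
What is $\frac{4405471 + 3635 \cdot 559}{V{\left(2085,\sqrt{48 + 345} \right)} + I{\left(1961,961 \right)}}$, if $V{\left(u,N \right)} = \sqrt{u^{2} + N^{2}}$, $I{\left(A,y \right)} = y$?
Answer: $- \frac{6186375996}{3424097} + \frac{6437436 \sqrt{4347618}}{3424097} \approx 2113.3$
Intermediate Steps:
$V{\left(u,N \right)} = \sqrt{N^{2} + u^{2}}$
$\frac{4405471 + 3635 \cdot 559}{V{\left(2085,\sqrt{48 + 345} \right)} + I{\left(1961,961 \right)}} = \frac{4405471 + 3635 \cdot 559}{\sqrt{\left(\sqrt{48 + 345}\right)^{2} + 2085^{2}} + 961} = \frac{4405471 + 2031965}{\sqrt{\left(\sqrt{393}\right)^{2} + 4347225} + 961} = \frac{6437436}{\sqrt{393 + 4347225} + 961} = \frac{6437436}{\sqrt{4347618} + 961} = \frac{6437436}{961 + \sqrt{4347618}}$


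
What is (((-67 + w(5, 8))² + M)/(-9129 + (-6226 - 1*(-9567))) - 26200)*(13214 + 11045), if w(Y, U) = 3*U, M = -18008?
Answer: -3678378609219/5788 ≈ -6.3552e+8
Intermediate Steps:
(((-67 + w(5, 8))² + M)/(-9129 + (-6226 - 1*(-9567))) - 26200)*(13214 + 11045) = (((-67 + 3*8)² - 18008)/(-9129 + (-6226 - 1*(-9567))) - 26200)*(13214 + 11045) = (((-67 + 24)² - 18008)/(-9129 + (-6226 + 9567)) - 26200)*24259 = (((-43)² - 18008)/(-9129 + 3341) - 26200)*24259 = ((1849 - 18008)/(-5788) - 26200)*24259 = (-16159*(-1/5788) - 26200)*24259 = (16159/5788 - 26200)*24259 = -151629441/5788*24259 = -3678378609219/5788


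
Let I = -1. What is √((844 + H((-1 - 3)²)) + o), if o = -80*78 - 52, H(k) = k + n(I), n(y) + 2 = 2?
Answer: 2*I*√1358 ≈ 73.702*I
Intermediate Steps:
n(y) = 0 (n(y) = -2 + 2 = 0)
H(k) = k (H(k) = k + 0 = k)
o = -6292 (o = -6240 - 52 = -6292)
√((844 + H((-1 - 3)²)) + o) = √((844 + (-1 - 3)²) - 6292) = √((844 + (-4)²) - 6292) = √((844 + 16) - 6292) = √(860 - 6292) = √(-5432) = 2*I*√1358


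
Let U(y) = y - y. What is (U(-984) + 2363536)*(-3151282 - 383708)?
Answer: -8355076124640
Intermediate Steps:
U(y) = 0
(U(-984) + 2363536)*(-3151282 - 383708) = (0 + 2363536)*(-3151282 - 383708) = 2363536*(-3534990) = -8355076124640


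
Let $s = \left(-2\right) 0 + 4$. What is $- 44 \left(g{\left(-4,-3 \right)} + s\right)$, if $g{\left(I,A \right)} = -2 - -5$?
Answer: $-308$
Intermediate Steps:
$g{\left(I,A \right)} = 3$ ($g{\left(I,A \right)} = -2 + 5 = 3$)
$s = 4$ ($s = 0 + 4 = 4$)
$- 44 \left(g{\left(-4,-3 \right)} + s\right) = - 44 \left(3 + 4\right) = \left(-44\right) 7 = -308$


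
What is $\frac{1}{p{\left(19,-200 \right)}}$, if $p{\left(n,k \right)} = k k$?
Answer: $\frac{1}{40000} \approx 2.5 \cdot 10^{-5}$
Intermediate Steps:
$p{\left(n,k \right)} = k^{2}$
$\frac{1}{p{\left(19,-200 \right)}} = \frac{1}{\left(-200\right)^{2}} = \frac{1}{40000}$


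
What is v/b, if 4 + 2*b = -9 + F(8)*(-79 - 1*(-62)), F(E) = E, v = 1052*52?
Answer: -109408/149 ≈ -734.28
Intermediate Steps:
v = 54704
b = -149/2 (b = -2 + (-9 + 8*(-79 - 1*(-62)))/2 = -2 + (-9 + 8*(-79 + 62))/2 = -2 + (-9 + 8*(-17))/2 = -2 + (-9 - 136)/2 = -2 + (½)*(-145) = -2 - 145/2 = -149/2 ≈ -74.500)
v/b = 54704/(-149/2) = 54704*(-2/149) = -109408/149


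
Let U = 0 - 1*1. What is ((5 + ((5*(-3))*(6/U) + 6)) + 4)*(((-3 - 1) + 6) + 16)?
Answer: 1890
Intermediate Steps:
U = -1 (U = 0 - 1 = -1)
((5 + ((5*(-3))*(6/U) + 6)) + 4)*(((-3 - 1) + 6) + 16) = ((5 + ((5*(-3))*(6/(-1)) + 6)) + 4)*(((-3 - 1) + 6) + 16) = ((5 + (-90*(-1) + 6)) + 4)*((-4 + 6) + 16) = ((5 + (-15*(-6) + 6)) + 4)*(2 + 16) = ((5 + (90 + 6)) + 4)*18 = ((5 + 96) + 4)*18 = (101 + 4)*18 = 105*18 = 1890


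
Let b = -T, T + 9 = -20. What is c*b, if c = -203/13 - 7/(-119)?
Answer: -99702/221 ≈ -451.14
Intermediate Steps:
T = -29 (T = -9 - 20 = -29)
c = -3438/221 (c = -203*1/13 - 7*(-1/119) = -203/13 + 1/17 = -3438/221 ≈ -15.557)
b = 29 (b = -1*(-29) = 29)
c*b = -3438/221*29 = -99702/221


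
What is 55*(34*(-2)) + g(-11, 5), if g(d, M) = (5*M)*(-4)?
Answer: -3840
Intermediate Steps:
g(d, M) = -20*M
55*(34*(-2)) + g(-11, 5) = 55*(34*(-2)) - 20*5 = 55*(-68) - 100 = -3740 - 100 = -3840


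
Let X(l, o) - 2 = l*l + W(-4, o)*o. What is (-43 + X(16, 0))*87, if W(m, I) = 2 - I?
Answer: 18705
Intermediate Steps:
X(l, o) = 2 + l² + o*(2 - o) (X(l, o) = 2 + (l*l + (2 - o)*o) = 2 + (l² + o*(2 - o)) = 2 + l² + o*(2 - o))
(-43 + X(16, 0))*87 = (-43 + (2 + 16² - 1*0*(-2 + 0)))*87 = (-43 + (2 + 256 - 1*0*(-2)))*87 = (-43 + (2 + 256 + 0))*87 = (-43 + 258)*87 = 215*87 = 18705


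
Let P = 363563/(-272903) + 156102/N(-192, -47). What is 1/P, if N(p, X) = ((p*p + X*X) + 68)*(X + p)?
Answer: -850975140399/1147874378881 ≈ -0.74135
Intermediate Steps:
N(p, X) = (X + p)*(68 + X**2 + p**2) (N(p, X) = ((p**2 + X**2) + 68)*(X + p) = ((X**2 + p**2) + 68)*(X + p) = (68 + X**2 + p**2)*(X + p) = (X + p)*(68 + X**2 + p**2))
P = -1147874378881/850975140399 (P = 363563/(-272903) + 156102/((-47)**3 + (-192)**3 + 68*(-47) + 68*(-192) - 47*(-192)**2 - 192*(-47)**2) = 363563*(-1/272903) + 156102/(-103823 - 7077888 - 3196 - 13056 - 47*36864 - 192*2209) = -363563/272903 + 156102/(-103823 - 7077888 - 3196 - 13056 - 1732608 - 424128) = -363563/272903 + 156102/(-9354699) = -363563/272903 + 156102*(-1/9354699) = -363563/272903 - 52034/3118233 = -1147874378881/850975140399 ≈ -1.3489)
1/P = 1/(-1147874378881/850975140399) = -850975140399/1147874378881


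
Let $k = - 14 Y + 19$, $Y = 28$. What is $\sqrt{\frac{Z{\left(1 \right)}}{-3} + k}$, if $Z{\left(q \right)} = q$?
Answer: $\frac{4 i \sqrt{210}}{3} \approx 19.322 i$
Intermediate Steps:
$k = -373$ ($k = \left(-14\right) 28 + 19 = -392 + 19 = -373$)
$\sqrt{\frac{Z{\left(1 \right)}}{-3} + k} = \sqrt{1 \frac{1}{-3} - 373} = \sqrt{1 \left(- \frac{1}{3}\right) - 373} = \sqrt{- \frac{1}{3} - 373} = \sqrt{- \frac{1120}{3}} = \frac{4 i \sqrt{210}}{3}$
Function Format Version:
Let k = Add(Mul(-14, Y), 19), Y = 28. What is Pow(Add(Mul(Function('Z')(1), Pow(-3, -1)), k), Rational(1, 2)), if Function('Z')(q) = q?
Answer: Mul(Rational(4, 3), I, Pow(210, Rational(1, 2))) ≈ Mul(19.322, I)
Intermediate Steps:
k = -373 (k = Add(Mul(-14, 28), 19) = Add(-392, 19) = -373)
Pow(Add(Mul(Function('Z')(1), Pow(-3, -1)), k), Rational(1, 2)) = Pow(Add(Mul(1, Pow(-3, -1)), -373), Rational(1, 2)) = Pow(Add(Mul(1, Rational(-1, 3)), -373), Rational(1, 2)) = Pow(Add(Rational(-1, 3), -373), Rational(1, 2)) = Pow(Rational(-1120, 3), Rational(1, 2)) = Mul(Rational(4, 3), I, Pow(210, Rational(1, 2)))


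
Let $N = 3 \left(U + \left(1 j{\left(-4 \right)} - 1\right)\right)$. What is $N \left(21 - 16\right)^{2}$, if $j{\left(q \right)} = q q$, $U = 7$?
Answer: $1650$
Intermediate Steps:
$j{\left(q \right)} = q^{2}$
$N = 66$ ($N = 3 \left(7 - \left(1 - \left(-4\right)^{2}\right)\right) = 3 \left(7 + \left(1 \cdot 16 - 1\right)\right) = 3 \left(7 + \left(16 - 1\right)\right) = 3 \left(7 + 15\right) = 3 \cdot 22 = 66$)
$N \left(21 - 16\right)^{2} = 66 \left(21 - 16\right)^{2} = 66 \cdot 5^{2} = 66 \cdot 25 = 1650$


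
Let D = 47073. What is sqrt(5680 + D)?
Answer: sqrt(52753) ≈ 229.68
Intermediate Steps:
sqrt(5680 + D) = sqrt(5680 + 47073) = sqrt(52753)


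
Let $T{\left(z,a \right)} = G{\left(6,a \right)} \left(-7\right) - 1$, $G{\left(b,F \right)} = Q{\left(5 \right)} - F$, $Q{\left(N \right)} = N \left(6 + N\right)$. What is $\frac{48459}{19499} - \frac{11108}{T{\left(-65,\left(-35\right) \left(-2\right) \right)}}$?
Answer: $- \frac{52888789}{506974} \approx -104.32$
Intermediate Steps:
$G{\left(b,F \right)} = 55 - F$ ($G{\left(b,F \right)} = 5 \left(6 + 5\right) - F = 5 \cdot 11 - F = 55 - F$)
$T{\left(z,a \right)} = -386 + 7 a$ ($T{\left(z,a \right)} = \left(55 - a\right) \left(-7\right) - 1 = \left(-385 + 7 a\right) - 1 = -386 + 7 a$)
$\frac{48459}{19499} - \frac{11108}{T{\left(-65,\left(-35\right) \left(-2\right) \right)}} = \frac{48459}{19499} - \frac{11108}{-386 + 7 \left(\left(-35\right) \left(-2\right)\right)} = 48459 \cdot \frac{1}{19499} - \frac{11108}{-386 + 7 \cdot 70} = \frac{48459}{19499} - \frac{11108}{-386 + 490} = \frac{48459}{19499} - \frac{11108}{104} = \frac{48459}{19499} - \frac{2777}{26} = - \frac{52888789}{506974}$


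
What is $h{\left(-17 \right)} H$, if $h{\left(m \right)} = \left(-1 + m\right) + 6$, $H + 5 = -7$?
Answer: $144$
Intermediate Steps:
$H = -12$ ($H = -5 - 7 = -12$)
$h{\left(m \right)} = 5 + m$
$h{\left(-17 \right)} H = \left(5 - 17\right) \left(-12\right) = \left(-12\right) \left(-12\right) = 144$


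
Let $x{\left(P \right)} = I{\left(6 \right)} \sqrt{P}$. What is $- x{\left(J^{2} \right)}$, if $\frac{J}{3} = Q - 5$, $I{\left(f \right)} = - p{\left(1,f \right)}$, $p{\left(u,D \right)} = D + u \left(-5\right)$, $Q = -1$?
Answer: $18$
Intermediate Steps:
$p{\left(u,D \right)} = D - 5 u$
$I{\left(f \right)} = 5 - f$ ($I{\left(f \right)} = - (f - 5) = - (-5 + f) = 5 - f$)
$J = -18$ ($J = 3 \left(-1 - 5\right) = 3 \left(-6\right) = -18$)
$x{\left(P \right)} = - \sqrt{P}$ ($x{\left(P \right)} = \left(5 - 6\right) \sqrt{P} = - \sqrt{P}$)
$- x{\left(J^{2} \right)} = - \left(-1\right) \sqrt{\left(-18\right)^{2}} = - \left(-1\right) \sqrt{324} = - \left(-1\right) 18 = \left(-1\right) \left(-18\right) = 18$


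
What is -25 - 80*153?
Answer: -12265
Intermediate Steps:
-25 - 80*153 = -25 - 12240 = -12265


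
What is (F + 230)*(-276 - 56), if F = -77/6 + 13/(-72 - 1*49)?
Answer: -26159110/363 ≈ -72064.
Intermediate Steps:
F = -9395/726 (F = -77*⅙ + 13/(-72 - 49) = -77/6 + 13/(-121) = -77/6 + 13*(-1/121) = -77/6 - 13/121 = -9395/726 ≈ -12.941)
(F + 230)*(-276 - 56) = (-9395/726 + 230)*(-276 - 56) = (157585/726)*(-332) = -26159110/363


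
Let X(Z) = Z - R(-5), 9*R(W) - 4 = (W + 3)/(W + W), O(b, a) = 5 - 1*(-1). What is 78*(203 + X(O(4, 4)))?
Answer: 81328/5 ≈ 16266.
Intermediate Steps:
O(b, a) = 6 (O(b, a) = 5 + 1 = 6)
R(W) = 4/9 + (3 + W)/(18*W) (R(W) = 4/9 + ((W + 3)/(W + W))/9 = 4/9 + ((3 + W)/((2*W)))/9 = 4/9 + ((3 + W)*(1/(2*W)))/9 = 4/9 + ((3 + W)/(2*W))/9 = 4/9 + (3 + W)/(18*W))
X(Z) = -7/15 + Z (X(Z) = Z - (1 + 3*(-5))/(6*(-5)) = Z - (-1)*(1 - 15)/(6*5) = Z - (-1)*(-14)/(6*5) = Z - 1*7/15 = Z - 7/15 = -7/15 + Z)
78*(203 + X(O(4, 4))) = 78*(203 + (-7/15 + 6)) = 78*(203 + 83/15) = 78*(3128/15) = 81328/5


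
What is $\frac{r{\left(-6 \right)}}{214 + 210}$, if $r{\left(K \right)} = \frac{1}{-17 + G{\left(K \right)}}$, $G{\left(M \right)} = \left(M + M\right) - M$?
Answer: $- \frac{1}{9752} \approx -0.00010254$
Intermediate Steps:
$G{\left(M \right)} = M$ ($G{\left(M \right)} = 2 M - M = M$)
$r{\left(K \right)} = \frac{1}{-17 + K}$
$\frac{r{\left(-6 \right)}}{214 + 210} = \frac{1}{\left(-17 - 6\right) \left(214 + 210\right)} = \frac{1}{\left(-23\right) 424} = \left(- \frac{1}{23}\right) \frac{1}{424} = - \frac{1}{9752}$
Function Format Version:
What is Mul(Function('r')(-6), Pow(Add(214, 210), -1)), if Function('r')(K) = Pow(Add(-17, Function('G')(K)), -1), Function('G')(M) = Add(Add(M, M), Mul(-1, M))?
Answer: Rational(-1, 9752) ≈ -0.00010254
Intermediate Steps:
Function('G')(M) = M (Function('G')(M) = Add(Mul(2, M), Mul(-1, M)) = M)
Function('r')(K) = Pow(Add(-17, K), -1)
Mul(Function('r')(-6), Pow(Add(214, 210), -1)) = Mul(Pow(Add(-17, -6), -1), Pow(Add(214, 210), -1)) = Mul(Pow(-23, -1), Pow(424, -1)) = Mul(Rational(-1, 23), Rational(1, 424)) = Rational(-1, 9752)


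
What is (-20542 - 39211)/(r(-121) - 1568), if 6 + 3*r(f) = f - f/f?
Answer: 179259/4832 ≈ 37.098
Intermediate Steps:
r(f) = -7/3 + f/3 (r(f) = -2 + (f - f/f)/3 = -2 + (f - 1*1)/3 = -2 + (f - 1)/3 = -2 + (-1 + f)/3 = -2 + (-⅓ + f/3) = -7/3 + f/3)
(-20542 - 39211)/(r(-121) - 1568) = (-20542 - 39211)/((-7/3 + (⅓)*(-121)) - 1568) = -59753/((-7/3 - 121/3) - 1568) = -59753/(-128/3 - 1568) = -59753/(-4832/3) = -59753*(-3/4832) = 179259/4832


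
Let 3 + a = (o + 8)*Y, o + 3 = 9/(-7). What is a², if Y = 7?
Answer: 529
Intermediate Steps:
o = -30/7 (o = -3 + 9/(-7) = -3 + 9*(-⅐) = -3 - 9/7 = -30/7 ≈ -4.2857)
a = 23 (a = -3 + (-30/7 + 8)*7 = -3 + (26/7)*7 = -3 + 26 = 23)
a² = 23² = 529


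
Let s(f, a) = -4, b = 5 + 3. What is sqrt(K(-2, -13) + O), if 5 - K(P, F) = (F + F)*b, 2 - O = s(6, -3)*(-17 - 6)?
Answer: sqrt(123) ≈ 11.091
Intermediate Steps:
b = 8
O = -90 (O = 2 - (-4)*(-17 - 6) = 2 - (-4)*(-23) = 2 - 1*92 = 2 - 92 = -90)
K(P, F) = 5 - 16*F (K(P, F) = 5 - (F + F)*8 = 5 - 2*F*8 = 5 - 16*F)
sqrt(K(-2, -13) + O) = sqrt((5 - 16*(-13)) - 90) = sqrt((5 + 208) - 90) = sqrt(213 - 90) = sqrt(123)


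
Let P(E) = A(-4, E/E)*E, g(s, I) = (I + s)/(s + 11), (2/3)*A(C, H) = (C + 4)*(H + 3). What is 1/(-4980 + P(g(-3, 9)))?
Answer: -1/4980 ≈ -0.00020080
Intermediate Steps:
A(C, H) = 3*(3 + H)*(4 + C)/2 (A(C, H) = 3*((C + 4)*(H + 3))/2 = 3*((4 + C)*(3 + H))/2 = 3*((3 + H)*(4 + C))/2 = 3*(3 + H)*(4 + C)/2)
g(s, I) = (I + s)/(11 + s)
P(E) = 0 (P(E) = (18 + 6*(E/E) + (9/2)*(-4) + (3/2)*(-4)*(E/E))*E = (18 + 6*1 - 18 + (3/2)*(-4)*1)*E = (18 + 6 - 18 - 6)*E = 0*E = 0)
1/(-4980 + P(g(-3, 9))) = 1/(-4980 + 0) = 1/(-4980) = -1/4980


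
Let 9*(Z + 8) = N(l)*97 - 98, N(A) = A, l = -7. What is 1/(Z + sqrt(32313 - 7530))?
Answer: 849/142958 + 9*sqrt(24783)/142958 ≈ 0.015850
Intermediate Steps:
Z = -283/3 (Z = -8 + (-7*97 - 98)/9 = -8 + (-679 - 98)/9 = -8 + (1/9)*(-777) = -8 - 259/3 = -283/3 ≈ -94.333)
1/(Z + sqrt(32313 - 7530)) = 1/(-283/3 + sqrt(32313 - 7530)) = 1/(-283/3 + sqrt(24783))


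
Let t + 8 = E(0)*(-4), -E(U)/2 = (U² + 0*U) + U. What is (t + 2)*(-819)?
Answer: 4914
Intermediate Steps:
E(U) = -2*U - 2*U² (E(U) = -2*((U² + 0*U) + U) = -2*((U² + 0) + U) = -2*(U² + U) = -2*(U + U²) = -2*U - 2*U²)
t = -8 (t = -8 - 2*0*(1 + 0)*(-4) = -8 - 2*0*1*(-4) = -8 + 0*(-4) = -8 + 0 = -8)
(t + 2)*(-819) = (-8 + 2)*(-819) = -6*(-819) = 4914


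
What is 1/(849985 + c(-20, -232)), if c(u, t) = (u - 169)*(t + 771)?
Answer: 1/748114 ≈ 1.3367e-6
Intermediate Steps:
c(u, t) = (-169 + u)*(771 + t)
1/(849985 + c(-20, -232)) = 1/(849985 + (-130299 - 169*(-232) + 771*(-20) - 232*(-20))) = 1/(849985 + (-130299 + 39208 - 15420 + 4640)) = 1/(849985 - 101871) = 1/748114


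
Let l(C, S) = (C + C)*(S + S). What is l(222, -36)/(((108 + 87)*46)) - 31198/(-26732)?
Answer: -47893543/19982170 ≈ -2.3968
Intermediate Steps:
l(C, S) = 4*C*S (l(C, S) = (2*C)*(2*S) = 4*C*S)
l(222, -36)/(((108 + 87)*46)) - 31198/(-26732) = (4*222*(-36))/(((108 + 87)*46)) - 31198/(-26732) = -31968/(195*46) - 31198*(-1/26732) = -31968/8970 + 15599/13366 = -31968*1/8970 + 15599/13366 = -5328/1495 + 15599/13366 = -47893543/19982170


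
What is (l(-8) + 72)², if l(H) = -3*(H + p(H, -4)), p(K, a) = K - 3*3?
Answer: 21609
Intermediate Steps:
p(K, a) = -9 + K (p(K, a) = K - 9 = -9 + K)
l(H) = 27 - 6*H (l(H) = -3*(H + (-9 + H)) = -3*(-9 + 2*H) = 27 - 6*H)
(l(-8) + 72)² = ((27 - 6*(-8)) + 72)² = ((27 + 48) + 72)² = (75 + 72)² = 147² = 21609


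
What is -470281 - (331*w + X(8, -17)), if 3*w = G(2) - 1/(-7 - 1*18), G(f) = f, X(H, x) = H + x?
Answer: -11762427/25 ≈ -4.7050e+5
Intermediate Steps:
w = 17/25 (w = (2 - 1/(-7 - 1*18))/3 = (2 - 1/(-7 - 18))/3 = (2 - 1/(-25))/3 = (2 - 1*(-1/25))/3 = (2 + 1/25)/3 = (⅓)*(51/25) = 17/25 ≈ 0.68000)
-470281 - (331*w + X(8, -17)) = -470281 - (331*(17/25) + (8 - 17)) = -470281 - (5627/25 - 9) = -470281 - 1*5402/25 = -470281 - 5402/25 = -11762427/25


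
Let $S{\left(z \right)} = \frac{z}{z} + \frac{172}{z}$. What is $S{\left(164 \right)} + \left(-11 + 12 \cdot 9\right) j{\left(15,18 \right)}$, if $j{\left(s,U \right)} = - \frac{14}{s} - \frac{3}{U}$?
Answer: $- \frac{42907}{410} \approx -104.65$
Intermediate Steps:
$S{\left(z \right)} = 1 + \frac{172}{z}$
$S{\left(164 \right)} + \left(-11 + 12 \cdot 9\right) j{\left(15,18 \right)} = \frac{172 + 164}{164} + \left(-11 + 12 \cdot 9\right) \left(- \frac{14}{15} - \frac{3}{18}\right) = \frac{1}{164} \cdot 336 + \left(-11 + 108\right) \left(\left(-14\right) \frac{1}{15} - \frac{1}{6}\right) = \frac{84}{41} + 97 \left(- \frac{14}{15} - \frac{1}{6}\right) = \frac{84}{41} + 97 \left(- \frac{11}{10}\right) = \frac{84}{41} - \frac{1067}{10} = - \frac{42907}{410}$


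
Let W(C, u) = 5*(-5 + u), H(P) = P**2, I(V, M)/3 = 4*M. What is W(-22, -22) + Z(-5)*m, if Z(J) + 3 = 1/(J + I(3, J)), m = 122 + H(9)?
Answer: -48563/65 ≈ -747.12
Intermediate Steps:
I(V, M) = 12*M (I(V, M) = 3*(4*M) = 12*M)
m = 203 (m = 122 + 9**2 = 122 + 81 = 203)
Z(J) = -3 + 1/(13*J) (Z(J) = -3 + 1/(J + 12*J) = -3 + 1/(13*J))
W(C, u) = -25 + 5*u
W(-22, -22) + Z(-5)*m = (-25 + 5*(-22)) + (-3 + (1/13)/(-5))*203 = (-25 - 110) + (-3 + (1/13)*(-1/5))*203 = -135 + (-3 - 1/65)*203 = -135 - 196/65*203 = -135 - 39788/65 = -48563/65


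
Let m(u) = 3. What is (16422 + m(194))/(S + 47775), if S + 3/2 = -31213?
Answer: 32850/33121 ≈ 0.99182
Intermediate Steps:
S = -62429/2 (S = -3/2 - 31213 = -62429/2 ≈ -31215.)
(16422 + m(194))/(S + 47775) = (16422 + 3)/(-62429/2 + 47775) = 16425/(33121/2) = 16425*(2/33121) = 32850/33121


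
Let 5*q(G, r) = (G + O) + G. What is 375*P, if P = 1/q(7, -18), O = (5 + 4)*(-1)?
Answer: 375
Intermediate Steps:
O = -9 (O = 9*(-1) = -9)
q(G, r) = -9/5 + 2*G/5 (q(G, r) = ((G - 9) + G)/5 = ((-9 + G) + G)/5 = (-9 + 2*G)/5 = -9/5 + 2*G/5)
P = 1 (P = 1/(-9/5 + (⅖)*7) = 1/(-9/5 + 14/5) = 1/1 = 1)
375*P = 375*1 = 375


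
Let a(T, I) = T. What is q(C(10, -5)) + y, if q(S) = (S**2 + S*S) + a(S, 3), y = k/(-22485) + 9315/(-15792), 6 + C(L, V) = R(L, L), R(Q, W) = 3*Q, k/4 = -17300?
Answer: 27897407183/23672208 ≈ 1178.5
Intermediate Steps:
k = -69200 (k = 4*(-17300) = -69200)
C(L, V) = -6 + 3*L
y = 58890575/23672208 (y = -69200/(-22485) + 9315/(-15792) = -69200*(-1/22485) + 9315*(-1/15792) = 13840/4497 - 3105/5264 = 58890575/23672208 ≈ 2.4878)
q(S) = S + 2*S**2 (q(S) = (S**2 + S*S) + S = (S**2 + S**2) + S = 2*S**2 + S = S + 2*S**2)
q(C(10, -5)) + y = (-6 + 3*10)*(1 + 2*(-6 + 3*10)) + 58890575/23672208 = (-6 + 30)*(1 + 2*(-6 + 30)) + 58890575/23672208 = 24*(1 + 2*24) + 58890575/23672208 = 24*(1 + 48) + 58890575/23672208 = 24*49 + 58890575/23672208 = 1176 + 58890575/23672208 = 27897407183/23672208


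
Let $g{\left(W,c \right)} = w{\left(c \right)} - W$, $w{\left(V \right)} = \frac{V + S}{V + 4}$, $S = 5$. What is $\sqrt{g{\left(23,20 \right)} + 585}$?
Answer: $\frac{\sqrt{81078}}{12} \approx 23.728$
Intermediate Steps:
$w{\left(V \right)} = \frac{5 + V}{4 + V}$ ($w{\left(V \right)} = \frac{V + 5}{V + 4} = \frac{5 + V}{4 + V}$)
$g{\left(W,c \right)} = - W + \frac{5 + c}{4 + c}$ ($g{\left(W,c \right)} = \frac{5 + c}{4 + c} - W = - W + \frac{5 + c}{4 + c}$)
$\sqrt{g{\left(23,20 \right)} + 585} = \sqrt{\frac{5 + 20 - 23 \left(4 + 20\right)}{4 + 20} + 585} = \sqrt{\frac{5 + 20 - 23 \cdot 24}{24} + 585} = \sqrt{\frac{5 + 20 - 552}{24} + 585} = \sqrt{\frac{1}{24} \left(-527\right) + 585} = \sqrt{- \frac{527}{24} + 585} = \sqrt{\frac{13513}{24}} = \frac{\sqrt{81078}}{12}$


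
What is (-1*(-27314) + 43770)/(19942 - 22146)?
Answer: -17771/551 ≈ -32.252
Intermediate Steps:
(-1*(-27314) + 43770)/(19942 - 22146) = (27314 + 43770)/(-2204) = 71084*(-1/2204) = -17771/551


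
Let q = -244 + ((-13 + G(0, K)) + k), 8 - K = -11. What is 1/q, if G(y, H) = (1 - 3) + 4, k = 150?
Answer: -1/105 ≈ -0.0095238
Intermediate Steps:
K = 19 (K = 8 - 1*(-11) = 8 + 11 = 19)
G(y, H) = 2 (G(y, H) = -2 + 4 = 2)
q = -105 (q = -244 + ((-13 + 2) + 150) = -244 + (-11 + 150) = -244 + 139 = -105)
1/q = 1/(-105) = -1/105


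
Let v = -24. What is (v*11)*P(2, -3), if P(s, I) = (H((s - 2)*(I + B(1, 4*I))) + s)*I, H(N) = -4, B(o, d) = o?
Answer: -1584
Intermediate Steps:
P(s, I) = I*(-4 + s) (P(s, I) = (-4 + s)*I = I*(-4 + s))
(v*11)*P(2, -3) = (-24*11)*(-3*(-4 + 2)) = -(-792)*(-2) = -264*6 = -1584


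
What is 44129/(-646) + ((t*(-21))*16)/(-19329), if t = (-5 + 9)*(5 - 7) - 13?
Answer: -16814267/244834 ≈ -68.676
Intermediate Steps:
t = -21 (t = 4*(-2) - 13 = -8 - 13 = -21)
44129/(-646) + ((t*(-21))*16)/(-19329) = 44129/(-646) + (-21*(-21)*16)/(-19329) = 44129*(-1/646) + (441*16)*(-1/19329) = -44129/646 + 7056*(-1/19329) = -44129/646 - 2352/6443 = -16814267/244834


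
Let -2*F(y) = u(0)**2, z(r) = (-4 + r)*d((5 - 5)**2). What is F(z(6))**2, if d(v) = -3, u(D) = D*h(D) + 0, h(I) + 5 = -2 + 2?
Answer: 0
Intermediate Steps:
h(I) = -5 (h(I) = -5 + (-2 + 2) = -5 + 0 = -5)
u(D) = -5*D (u(D) = D*(-5) + 0 = -5*D + 0 = -5*D)
z(r) = 12 - 3*r (z(r) = (-4 + r)*(-3) = 12 - 3*r)
F(y) = 0 (F(y) = -(-5*0)**2/2 = -1/2*0**2 = -1/2*0 = 0)
F(z(6))**2 = 0**2 = 0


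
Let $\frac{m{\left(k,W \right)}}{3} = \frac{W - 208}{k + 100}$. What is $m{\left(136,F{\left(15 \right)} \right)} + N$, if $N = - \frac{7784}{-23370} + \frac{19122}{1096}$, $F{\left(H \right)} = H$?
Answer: $\frac{1447610926}{94449855} \approx 15.327$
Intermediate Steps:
$m{\left(k,W \right)} = \frac{3 \left(-208 + W\right)}{100 + k}$ ($m{\left(k,W \right)} = 3 \frac{W - 208}{k + 100} = 3 \frac{-208 + W}{100 + k} = \frac{3 \left(-208 + W\right)}{100 + k}$)
$N = \frac{113853101}{6403380}$ ($N = \left(-7784\right) \left(- \frac{1}{23370}\right) + 19122 \cdot \frac{1}{1096} = \frac{3892}{11685} + \frac{9561}{548} = \frac{113853101}{6403380} \approx 17.78$)
$m{\left(136,F{\left(15 \right)} \right)} + N = \frac{3 \left(-208 + 15\right)}{100 + 136} + \frac{113853101}{6403380} = 3 \cdot \frac{1}{236} \left(-193\right) + \frac{113853101}{6403380} = - \frac{579}{236} + \frac{113853101}{6403380} = \frac{1447610926}{94449855}$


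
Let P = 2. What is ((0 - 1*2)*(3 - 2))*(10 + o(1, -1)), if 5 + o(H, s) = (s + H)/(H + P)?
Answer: -10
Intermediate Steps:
o(H, s) = -5 + (H + s)/(2 + H) (o(H, s) = -5 + (s + H)/(H + 2) = -5 + (H + s)/(2 + H))
((0 - 1*2)*(3 - 2))*(10 + o(1, -1)) = ((0 - 1*2)*(3 - 2))*(10 + (-10 - 1 - 4*1)/(2 + 1)) = ((0 - 2)*1)*(10 + (-10 - 1 - 4)/3) = (-2*1)*(10 + (⅓)*(-15)) = -2*(10 - 5) = -2*5 = -10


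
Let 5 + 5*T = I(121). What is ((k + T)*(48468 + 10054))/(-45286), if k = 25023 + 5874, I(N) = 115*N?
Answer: -985481219/22643 ≈ -43523.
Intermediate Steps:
T = 2782 (T = -1 + (115*121)/5 = -1 + (1/5)*13915 = -1 + 2783 = 2782)
k = 30897
((k + T)*(48468 + 10054))/(-45286) = ((30897 + 2782)*(48468 + 10054))/(-45286) = (33679*58522)*(-1/45286) = 1970962438*(-1/45286) = -985481219/22643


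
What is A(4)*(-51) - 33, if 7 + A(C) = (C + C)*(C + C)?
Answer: -2940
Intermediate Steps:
A(C) = -7 + 4*C² (A(C) = -7 + (C + C)*(C + C) = -7 + (2*C)*(2*C) = -7 + 4*C²)
A(4)*(-51) - 33 = (-7 + 4*4²)*(-51) - 33 = (-7 + 4*16)*(-51) - 33 = (-7 + 64)*(-51) - 33 = 57*(-51) - 33 = -2907 - 33 = -2940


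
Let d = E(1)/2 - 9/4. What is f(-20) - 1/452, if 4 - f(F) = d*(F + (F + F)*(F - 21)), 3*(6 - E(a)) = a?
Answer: -425333/452 ≈ -941.00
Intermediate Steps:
E(a) = 6 - a/3
d = 7/12 (d = (6 - 1/3*1)/2 - 9/4 = (6 - 1/3)*(1/2) - 9*1/4 = (17/3)*(1/2) - 9/4 = 17/6 - 9/4 = 7/12 ≈ 0.58333)
f(F) = 4 - 7*F/12 - 7*F*(-21 + F)/6 (f(F) = 4 - 7*(F + (F + F)*(F - 21))/12 = 4 - 7*(F + (2*F)*(-21 + F))/12 = 4 - 7*(F + 2*F*(-21 + F))/12 = 4 - (7*F/12 + 7*F*(-21 + F)/6) = 4 + (-7*F/12 - 7*F*(-21 + F)/6) = 4 - 7*F/12 - 7*F*(-21 + F)/6)
f(-20) - 1/452 = (4 - 7/6*(-20)**2 + (287/12)*(-20)) - 1/452 = (4 - 7/6*400 - 1435/3) - 1*1/452 = (4 - 1400/3 - 1435/3) - 1/452 = -941 - 1/452 = -425333/452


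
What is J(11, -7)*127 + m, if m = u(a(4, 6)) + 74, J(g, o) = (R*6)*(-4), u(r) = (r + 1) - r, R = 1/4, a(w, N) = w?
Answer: -687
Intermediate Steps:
R = ¼ (R = 1*(¼) = ¼ ≈ 0.25000)
u(r) = 1 (u(r) = (1 + r) - r = 1)
J(g, o) = -6 (J(g, o) = ((¼)*6)*(-4) = (3/2)*(-4) = -6)
m = 75 (m = 1 + 74 = 75)
J(11, -7)*127 + m = -6*127 + 75 = -762 + 75 = -687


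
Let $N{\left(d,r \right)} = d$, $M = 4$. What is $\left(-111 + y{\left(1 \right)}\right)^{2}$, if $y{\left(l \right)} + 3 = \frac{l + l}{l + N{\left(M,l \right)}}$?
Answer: $\frac{322624}{25} \approx 12905.0$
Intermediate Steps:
$y{\left(l \right)} = -3 + \frac{2 l}{4 + l}$ ($y{\left(l \right)} = -3 + \frac{l + l}{l + 4} = -3 + \frac{2 l}{4 + l}$)
$\left(-111 + y{\left(1 \right)}\right)^{2} = \left(-111 + \frac{-12 - 1}{4 + 1}\right)^{2} = \left(-111 + \frac{-12 - 1}{5}\right)^{2} = \left(-111 + \frac{1}{5} \left(-13\right)\right)^{2} = \left(-111 - \frac{13}{5}\right)^{2} = \left(- \frac{568}{5}\right)^{2} = \frac{322624}{25}$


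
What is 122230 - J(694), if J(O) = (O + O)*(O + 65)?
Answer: -931262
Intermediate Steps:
J(O) = 2*O*(65 + O) (J(O) = (2*O)*(65 + O) = 2*O*(65 + O))
122230 - J(694) = 122230 - 2*694*(65 + 694) = 122230 - 2*694*759 = 122230 - 1*1053492 = 122230 - 1053492 = -931262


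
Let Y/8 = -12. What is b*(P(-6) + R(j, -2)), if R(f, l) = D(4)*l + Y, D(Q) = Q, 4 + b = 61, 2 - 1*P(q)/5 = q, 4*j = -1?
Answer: -3648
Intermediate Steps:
j = -1/4 (j = (1/4)*(-1) = -1/4 ≈ -0.25000)
P(q) = 10 - 5*q
b = 57 (b = -4 + 61 = 57)
Y = -96 (Y = 8*(-12) = -96)
R(f, l) = -96 + 4*l (R(f, l) = 4*l - 96 = -96 + 4*l)
b*(P(-6) + R(j, -2)) = 57*((10 - 5*(-6)) + (-96 + 4*(-2))) = 57*((10 + 30) + (-96 - 8)) = 57*(40 - 104) = 57*(-64) = -3648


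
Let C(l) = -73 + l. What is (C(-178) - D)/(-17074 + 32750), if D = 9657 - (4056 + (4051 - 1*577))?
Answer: -1189/7838 ≈ -0.15170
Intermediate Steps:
D = 2127 (D = 9657 - (4056 + (4051 - 577)) = 9657 - (4056 + 3474) = 9657 - 1*7530 = 9657 - 7530 = 2127)
(C(-178) - D)/(-17074 + 32750) = ((-73 - 178) - 1*2127)/(-17074 + 32750) = (-251 - 2127)/15676 = -2378*1/15676 = -1189/7838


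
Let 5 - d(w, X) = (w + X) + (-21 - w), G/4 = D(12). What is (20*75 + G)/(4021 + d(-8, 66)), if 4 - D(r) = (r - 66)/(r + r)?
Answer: 1525/3981 ≈ 0.38307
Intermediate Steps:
D(r) = 4 - (-66 + r)/(2*r) (D(r) = 4 - (r - 66)/(r + r) = 4 - (-66 + r)/(2*r))
G = 25 (G = 4*(7/2 + 33/12) = 4*(7/2 + 33*(1/12)) = 4*(7/2 + 11/4) = 4*(25/4) = 25)
d(w, X) = 26 - X (d(w, X) = 5 - ((w + X) + (-21 - w)) = 5 - ((X + w) + (-21 - w)) = 5 - (-21 + X) = 5 + (21 - X) = 26 - X)
(20*75 + G)/(4021 + d(-8, 66)) = (20*75 + 25)/(4021 + (26 - 1*66)) = (1500 + 25)/(4021 + (26 - 66)) = 1525/(4021 - 40) = 1525/3981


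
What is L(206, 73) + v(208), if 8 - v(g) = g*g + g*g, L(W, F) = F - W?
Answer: -86653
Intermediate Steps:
v(g) = 8 - 2*g² (v(g) = 8 - (g*g + g*g) = 8 - (g² + g²) = 8 - 2*g²)
L(206, 73) + v(208) = (73 - 1*206) + (8 - 2*208²) = (73 - 206) + (8 - 2*43264) = -133 + (8 - 86528) = -133 - 86520 = -86653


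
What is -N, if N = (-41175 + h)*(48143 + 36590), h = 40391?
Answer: 66430672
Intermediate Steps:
N = -66430672 (N = (-41175 + 40391)*(48143 + 36590) = -784*84733 = -66430672)
-N = -1*(-66430672) = 66430672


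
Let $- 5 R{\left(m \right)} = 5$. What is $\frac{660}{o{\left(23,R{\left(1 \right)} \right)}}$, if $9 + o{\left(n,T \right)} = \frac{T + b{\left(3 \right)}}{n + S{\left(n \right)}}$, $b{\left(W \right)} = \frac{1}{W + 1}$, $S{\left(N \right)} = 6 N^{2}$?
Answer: $- \frac{562672}{7673} \approx -73.331$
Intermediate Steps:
$R{\left(m \right)} = -1$ ($R{\left(m \right)} = \left(- \frac{1}{5}\right) 5 = -1$)
$b{\left(W \right)} = \frac{1}{1 + W}$
$o{\left(n,T \right)} = -9 + \frac{\frac{1}{4} + T}{n + 6 n^{2}}$ ($o{\left(n,T \right)} = -9 + \frac{T + \frac{1}{1 + 3}}{n + 6 n^{2}} = -9 + \frac{T + \frac{1}{4}}{n + 6 n^{2}} = -9 + \frac{\frac{1}{4} + T}{n + 6 n^{2}}$)
$\frac{660}{o{\left(23,R{\left(1 \right)} \right)}} = \frac{660}{\frac{1}{23} \frac{1}{1 + 6 \cdot 23} \left(\frac{1}{4} - 1 - 54 \cdot 23^{2} - 207\right)} = \frac{660}{\frac{1}{23} \frac{1}{1 + 138} \left(\frac{1}{4} - 1 - 28566 - 207\right)} = \frac{660}{\frac{1}{23} \cdot \frac{1}{139} \left(\frac{1}{4} - 1 - 28566 - 207\right)} = \frac{660}{\frac{1}{23} \cdot \frac{1}{139} \left(- \frac{115095}{4}\right)} = \frac{660}{- \frac{115095}{12788}} = 660 \left(- \frac{12788}{115095}\right) = - \frac{562672}{7673}$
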